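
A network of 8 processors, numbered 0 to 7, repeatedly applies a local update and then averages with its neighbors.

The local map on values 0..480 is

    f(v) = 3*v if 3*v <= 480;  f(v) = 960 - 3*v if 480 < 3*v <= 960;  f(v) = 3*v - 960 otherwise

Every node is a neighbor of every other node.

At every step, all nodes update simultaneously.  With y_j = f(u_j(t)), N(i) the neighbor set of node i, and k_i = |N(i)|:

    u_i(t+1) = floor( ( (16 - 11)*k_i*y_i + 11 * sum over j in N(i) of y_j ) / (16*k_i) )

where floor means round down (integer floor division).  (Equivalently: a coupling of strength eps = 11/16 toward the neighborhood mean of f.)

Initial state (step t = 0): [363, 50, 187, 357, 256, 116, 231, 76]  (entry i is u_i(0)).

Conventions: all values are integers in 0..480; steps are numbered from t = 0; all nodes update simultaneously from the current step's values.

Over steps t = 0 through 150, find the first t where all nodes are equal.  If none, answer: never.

Simulating step by step:
t=0: [363, 50, 187, 357, 256, 116, 231, 76]  (not all equal)
t=1: [206, 211, 264, 202, 220, 253, 236, 228]  (not all equal)
t=2: [291, 288, 254, 293, 282, 261, 272, 277]  (not all equal)
t=3: [119, 121, 143, 118, 125, 138, 131, 128]  (not all equal)
t=4: [377, 379, 393, 377, 381, 390, 385, 383]  (not all equal)
t=5: [185, 186, 195, 185, 188, 193, 190, 189]  (not all equal)
t=6: [395, 395, 389, 395, 393, 390, 392, 393]  (not all equal)
t=7: [219, 219, 215, 219, 218, 216, 217, 218]  (not all equal)
t=8: [306, 306, 308, 306, 306, 308, 307, 306]  (not all equal)
t=9: [40, 40, 39, 40, 40, 39, 39, 40]  (not all equal)
t=10: [119, 119, 118, 119, 119, 118, 118, 119]  (not all equal)
t=11: [356, 356, 355, 356, 356, 355, 355, 356]  (not all equal)
t=12: [107, 107, 106, 107, 107, 106, 106, 107]  (not all equal)
t=13: [320, 320, 319, 320, 320, 319, 319, 320]  (not all equal)
t=14: [0, 0, 1, 0, 0, 1, 1, 0]  (not all equal)
t=15: [0, 0, 1, 0, 0, 1, 1, 0]  (not all equal)

Answer: never
Key observation: The state at step 14 reappears at step 15 — the system is in a cycle of period 1 from step 14 on.  No step 0..15 is synchronized, and the cycle repeats forever, so no step up to 150 (or ever) has all nodes equal.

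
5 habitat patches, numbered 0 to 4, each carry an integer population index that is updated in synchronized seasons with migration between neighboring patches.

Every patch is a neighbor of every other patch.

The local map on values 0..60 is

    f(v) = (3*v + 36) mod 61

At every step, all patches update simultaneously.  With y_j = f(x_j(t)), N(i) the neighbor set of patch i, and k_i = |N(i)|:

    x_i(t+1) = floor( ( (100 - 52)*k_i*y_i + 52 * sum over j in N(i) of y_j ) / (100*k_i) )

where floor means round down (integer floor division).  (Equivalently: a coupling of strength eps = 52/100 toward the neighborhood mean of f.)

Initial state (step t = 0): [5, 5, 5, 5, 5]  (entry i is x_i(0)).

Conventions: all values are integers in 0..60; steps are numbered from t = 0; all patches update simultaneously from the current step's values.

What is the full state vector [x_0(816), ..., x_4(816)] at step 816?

Simulating step by step:
t=0: [5, 5, 5, 5, 5]
t=1: [51, 51, 51, 51, 51]
t=2: [6, 6, 6, 6, 6]
t=3: [54, 54, 54, 54, 54]
t=4: [15, 15, 15, 15, 15]
t=5: [20, 20, 20, 20, 20]
t=6: [35, 35, 35, 35, 35]
t=7: [19, 19, 19, 19, 19]
t=8: [32, 32, 32, 32, 32]
t=9: [10, 10, 10, 10, 10]
t=10: [5, 5, 5, 5, 5]

Answer: [35, 35, 35, 35, 35]
Key observation: The state at step 0, [5, 5, 5, 5, 5], reappears at step 10: the system is in a cycle of period 10 from step 0 on.  Therefore the state at step 816 equals the state at step 0 + ((816 - 0) mod 10) = 6, which is [35, 35, 35, 35, 35].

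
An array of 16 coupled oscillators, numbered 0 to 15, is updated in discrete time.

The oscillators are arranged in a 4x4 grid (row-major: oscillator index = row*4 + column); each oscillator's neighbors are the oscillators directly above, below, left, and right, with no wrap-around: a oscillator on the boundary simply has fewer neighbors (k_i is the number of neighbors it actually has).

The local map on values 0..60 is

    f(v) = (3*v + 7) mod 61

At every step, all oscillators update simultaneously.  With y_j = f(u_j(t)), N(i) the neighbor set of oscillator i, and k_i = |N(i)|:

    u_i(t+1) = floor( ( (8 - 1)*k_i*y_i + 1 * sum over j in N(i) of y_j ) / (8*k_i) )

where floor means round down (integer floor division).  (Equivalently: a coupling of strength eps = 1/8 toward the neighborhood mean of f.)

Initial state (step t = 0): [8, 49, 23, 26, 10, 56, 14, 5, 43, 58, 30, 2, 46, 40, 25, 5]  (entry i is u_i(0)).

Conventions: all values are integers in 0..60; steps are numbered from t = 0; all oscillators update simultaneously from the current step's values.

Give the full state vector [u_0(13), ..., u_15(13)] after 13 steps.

Answer: [11, 45, 49, 55, 42, 21, 44, 43, 42, 50, 27, 31, 46, 20, 16, 32]

Derivation:
t=0: [8, 49, 23, 26, 10, 56, 14, 5, 43, 58, 30, 2, 46, 40, 25, 5]
t=1: [31, 32, 17, 23, 36, 51, 46, 22, 17, 55, 35, 14, 21, 8, 21, 21]
t=2: [40, 42, 54, 17, 52, 38, 25, 14, 55, 49, 48, 45, 13, 29, 11, 11]
t=3: [7, 14, 44, 56, 40, 55, 24, 47, 48, 33, 28, 22, 45, 33, 39, 38]
t=4: [27, 46, 19, 49, 8, 47, 19, 26, 28, 44, 28, 15, 22, 42, 7, 53]
t=5: [27, 22, 5, 29, 30, 25, 5, 24, 28, 17, 29, 49, 13, 12, 28, 43]
t=6: [26, 13, 22, 31, 34, 22, 22, 19, 32, 54, 33, 30, 44, 43, 30, 16]
t=7: [26, 42, 14, 35, 45, 15, 12, 6, 41, 44, 43, 35, 18, 16, 36, 52]
t=8: [22, 14, 47, 49, 21, 48, 42, 27, 8, 18, 17, 47, 3, 51, 51, 42]
t=9: [14, 45, 26, 31, 10, 27, 14, 26, 28, 4, 53, 26, 18, 35, 37, 13]
t=10: [46, 21, 25, 37, 36, 27, 46, 25, 28, 21, 43, 25, 5, 47, 55, 45]
t=11: [24, 10, 22, 52, 50, 26, 22, 22, 29, 10, 15, 20, 22, 26, 46, 21]
t=12: [20, 34, 14, 37, 33, 24, 13, 12, 32, 36, 47, 8, 14, 24, 23, 9]
t=13: [11, 45, 49, 55, 42, 21, 44, 43, 42, 50, 27, 31, 46, 20, 16, 32]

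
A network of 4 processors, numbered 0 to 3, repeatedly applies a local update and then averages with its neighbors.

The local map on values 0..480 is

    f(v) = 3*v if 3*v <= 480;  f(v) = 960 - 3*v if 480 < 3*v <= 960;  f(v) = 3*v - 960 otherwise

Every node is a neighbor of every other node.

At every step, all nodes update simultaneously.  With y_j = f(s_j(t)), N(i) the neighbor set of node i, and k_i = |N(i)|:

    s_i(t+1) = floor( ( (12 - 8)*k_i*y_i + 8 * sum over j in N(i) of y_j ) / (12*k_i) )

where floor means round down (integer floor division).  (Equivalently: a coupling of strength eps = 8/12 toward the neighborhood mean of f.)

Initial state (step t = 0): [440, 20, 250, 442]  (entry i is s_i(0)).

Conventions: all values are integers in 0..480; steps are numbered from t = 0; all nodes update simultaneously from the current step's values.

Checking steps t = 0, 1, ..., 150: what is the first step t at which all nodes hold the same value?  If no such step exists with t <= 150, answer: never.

Simulating step by step:
t=0: [440, 20, 250, 442]  (not all equal)
t=1: [261, 228, 244, 262]  (not all equal)
t=2: [209, 220, 215, 209]  (not all equal)
t=3: [321, 318, 319, 321]  (not all equal)
t=4: [3, 4, 3, 3]  (not all equal)
t=5: [9, 10, 9, 9]  (not all equal)
t=6: [27, 28, 27, 27]  (not all equal)
t=7: [81, 82, 81, 81]  (not all equal)
t=8: [243, 244, 243, 243]  (not all equal)
t=9: [230, 230, 230, 230]  (all equal)

Answer: 9
Key observation: Synchronization is absorbing here: once all nodes are equal they stay equal, and step 9 is the first all-equal step.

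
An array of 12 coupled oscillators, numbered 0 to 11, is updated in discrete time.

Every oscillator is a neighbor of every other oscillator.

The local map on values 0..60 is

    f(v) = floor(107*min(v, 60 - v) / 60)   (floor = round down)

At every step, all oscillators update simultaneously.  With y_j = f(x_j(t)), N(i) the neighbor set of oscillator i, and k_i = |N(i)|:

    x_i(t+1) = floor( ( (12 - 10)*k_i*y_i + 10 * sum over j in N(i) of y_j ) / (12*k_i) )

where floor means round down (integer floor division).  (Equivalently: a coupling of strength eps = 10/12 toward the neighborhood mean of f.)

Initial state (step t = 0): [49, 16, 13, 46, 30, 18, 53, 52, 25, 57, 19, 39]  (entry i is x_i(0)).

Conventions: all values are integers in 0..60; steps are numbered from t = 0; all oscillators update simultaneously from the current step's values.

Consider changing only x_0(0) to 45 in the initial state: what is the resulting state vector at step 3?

Answer: [21, 21, 21, 21, 21, 21, 21, 21, 21, 21, 21, 21]
Key observation: This trace re-runs the system from the modified initial state.

Derivation:
t=0: [45, 16, 13, 46, 30, 18, 53, 52, 25, 57, 19, 39]
t=1: [27, 27, 27, 27, 29, 27, 26, 26, 29, 25, 28, 28]
t=2: [48, 48, 48, 48, 48, 48, 47, 47, 48, 47, 48, 48]
t=3: [21, 21, 21, 21, 21, 21, 21, 21, 21, 21, 21, 21]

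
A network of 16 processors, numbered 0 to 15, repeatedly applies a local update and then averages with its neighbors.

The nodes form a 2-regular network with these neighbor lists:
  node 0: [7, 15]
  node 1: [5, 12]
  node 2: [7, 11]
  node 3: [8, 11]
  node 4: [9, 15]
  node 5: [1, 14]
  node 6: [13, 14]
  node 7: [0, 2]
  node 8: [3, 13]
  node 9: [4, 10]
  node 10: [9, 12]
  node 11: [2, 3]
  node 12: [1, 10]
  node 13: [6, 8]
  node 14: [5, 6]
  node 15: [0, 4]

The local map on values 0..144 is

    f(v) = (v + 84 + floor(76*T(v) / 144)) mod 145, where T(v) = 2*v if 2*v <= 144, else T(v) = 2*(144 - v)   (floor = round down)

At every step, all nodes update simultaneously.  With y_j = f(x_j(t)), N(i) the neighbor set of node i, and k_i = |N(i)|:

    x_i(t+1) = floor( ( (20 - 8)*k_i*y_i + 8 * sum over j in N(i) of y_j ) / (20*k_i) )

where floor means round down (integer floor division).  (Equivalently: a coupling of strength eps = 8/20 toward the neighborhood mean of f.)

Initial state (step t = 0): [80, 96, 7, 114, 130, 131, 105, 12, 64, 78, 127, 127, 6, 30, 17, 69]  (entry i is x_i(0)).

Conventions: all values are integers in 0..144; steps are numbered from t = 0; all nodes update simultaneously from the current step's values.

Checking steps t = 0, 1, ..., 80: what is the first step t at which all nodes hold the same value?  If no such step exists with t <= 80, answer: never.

Simulating step by step:
t=0: [80, 96, 7, 114, 130, 131, 105, 12, 64, 78, 127, 127, 6, 30, 17, 69]  (not all equal)
t=1: [89, 86, 97, 81, 83, 90, 74, 101, 58, 84, 86, 86, 91, 31, 104, 81]  (not all equal)
t=2: [85, 85, 85, 80, 86, 85, 69, 85, 52, 86, 85, 85, 85, 30, 85, 86]  (not all equal)
t=3: [86, 86, 86, 77, 86, 86, 65, 86, 44, 86, 86, 86, 86, 25, 84, 86]  (not all equal)
t=4: [86, 86, 86, 74, 86, 86, 87, 86, 61, 86, 86, 86, 86, 101, 83, 86]  (not all equal)
t=5: [86, 86, 86, 81, 86, 86, 85, 86, 72, 86, 86, 86, 86, 81, 86, 86]  (not all equal)
t=6: [86, 86, 86, 86, 86, 86, 86, 86, 86, 86, 86, 86, 86, 86, 86, 86]  (all equal)

Answer: 6
Key observation: Synchronization is absorbing here: once all nodes are equal they stay equal, and step 6 is the first all-equal step.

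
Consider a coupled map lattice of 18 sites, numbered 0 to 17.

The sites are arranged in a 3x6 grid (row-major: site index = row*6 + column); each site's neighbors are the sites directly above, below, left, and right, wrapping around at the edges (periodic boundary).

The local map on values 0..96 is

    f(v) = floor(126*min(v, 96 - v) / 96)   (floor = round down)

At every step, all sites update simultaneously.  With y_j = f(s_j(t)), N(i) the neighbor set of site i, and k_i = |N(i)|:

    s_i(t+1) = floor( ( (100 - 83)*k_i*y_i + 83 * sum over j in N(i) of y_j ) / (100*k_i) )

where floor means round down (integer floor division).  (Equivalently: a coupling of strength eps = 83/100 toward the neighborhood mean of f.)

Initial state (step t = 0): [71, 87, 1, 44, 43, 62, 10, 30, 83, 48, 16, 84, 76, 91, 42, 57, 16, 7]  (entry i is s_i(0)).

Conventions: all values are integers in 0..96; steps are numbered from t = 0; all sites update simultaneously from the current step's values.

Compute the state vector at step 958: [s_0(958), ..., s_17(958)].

Simulating step by step:
t=0: [71, 87, 1, 44, 43, 62, 10, 30, 83, 48, 16, 84, 76, 91, 42, 57, 16, 7]
t=1: [24, 18, 29, 45, 39, 30, 25, 16, 35, 41, 35, 20, 16, 28, 24, 49, 31, 23]
t=2: [29, 30, 39, 52, 46, 35, 25, 31, 37, 52, 42, 34, 30, 26, 42, 48, 45, 31]
t=3: [38, 40, 49, 57, 55, 45, 38, 38, 50, 55, 55, 43, 36, 41, 50, 58, 55, 45]
t=4: [51, 52, 56, 53, 53, 55, 50, 52, 56, 53, 53, 55, 51, 52, 56, 53, 53, 54]
t=5: [57, 56, 53, 55, 55, 55, 57, 56, 53, 55, 55, 55, 57, 56, 53, 55, 55, 55]
t=6: [51, 52, 54, 53, 53, 52, 51, 52, 54, 53, 53, 52, 51, 52, 54, 53, 53, 52]
t=7: [58, 57, 55, 55, 56, 57, 58, 57, 55, 55, 56, 57, 58, 57, 55, 55, 56, 57]
t=8: [49, 51, 52, 52, 52, 50, 49, 51, 52, 52, 52, 50, 49, 51, 52, 52, 52, 50]
t=9: [60, 59, 57, 57, 57, 59, 60, 59, 57, 57, 57, 59, 60, 59, 57, 57, 57, 59]
t=10: [47, 48, 50, 51, 50, 48, 47, 48, 50, 51, 50, 48, 47, 48, 50, 51, 50, 48]
t=11: [61, 61, 60, 59, 60, 61, 61, 61, 60, 59, 60, 61, 61, 61, 60, 59, 60, 61]
t=12: [45, 45, 46, 47, 46, 45, 45, 45, 46, 47, 46, 45, 45, 45, 46, 47, 46, 45]
t=13: [59, 59, 60, 60, 60, 59, 59, 59, 60, 60, 60, 59, 59, 59, 60, 60, 60, 59]
t=14: [48, 47, 47, 47, 47, 47, 48, 47, 47, 47, 47, 47, 48, 47, 47, 47, 47, 47]
t=15: [62, 61, 61, 61, 61, 61, 62, 61, 61, 61, 61, 61, 62, 61, 61, 61, 61, 61]
t=16: [44, 44, 45, 45, 45, 44, 44, 44, 45, 45, 45, 44, 44, 44, 45, 45, 45, 44]
t=17: [57, 57, 58, 59, 58, 57, 57, 57, 58, 59, 58, 57, 57, 57, 58, 59, 58, 57]
t=18: [51, 50, 49, 48, 49, 50, 51, 50, 49, 48, 49, 50, 51, 50, 49, 48, 49, 50]
t=19: [59, 60, 61, 62, 61, 60, 59, 60, 61, 62, 61, 60, 59, 60, 61, 62, 61, 60]
t=20: [47, 46, 45, 44, 45, 46, 47, 46, 45, 44, 45, 46, 47, 46, 45, 44, 45, 46]
t=21: [60, 60, 58, 57, 58, 60, 60, 60, 58, 57, 58, 60, 60, 60, 58, 57, 58, 60]
t=22: [47, 47, 49, 50, 49, 47, 47, 47, 49, 50, 49, 47, 47, 47, 49, 50, 49, 47]
t=23: [61, 61, 60, 60, 60, 61, 61, 61, 60, 60, 60, 61, 61, 61, 60, 60, 60, 61]
t=24: [45, 45, 46, 47, 46, 45, 45, 45, 46, 47, 46, 45, 45, 45, 46, 47, 46, 45]

Answer: [47, 47, 49, 50, 49, 47, 47, 47, 49, 50, 49, 47, 47, 47, 49, 50, 49, 47]
Key observation: The state at step 12, [45, 45, 46, 47, 46, 45, 45, 45, 46, 47, 46, 45, 45, 45, 46, 47, 46, 45], reappears at step 24: the system is in a cycle of period 12 from step 12 on.  Therefore the state at step 958 equals the state at step 12 + ((958 - 12) mod 12) = 22, which is [47, 47, 49, 50, 49, 47, 47, 47, 49, 50, 49, 47, 47, 47, 49, 50, 49, 47].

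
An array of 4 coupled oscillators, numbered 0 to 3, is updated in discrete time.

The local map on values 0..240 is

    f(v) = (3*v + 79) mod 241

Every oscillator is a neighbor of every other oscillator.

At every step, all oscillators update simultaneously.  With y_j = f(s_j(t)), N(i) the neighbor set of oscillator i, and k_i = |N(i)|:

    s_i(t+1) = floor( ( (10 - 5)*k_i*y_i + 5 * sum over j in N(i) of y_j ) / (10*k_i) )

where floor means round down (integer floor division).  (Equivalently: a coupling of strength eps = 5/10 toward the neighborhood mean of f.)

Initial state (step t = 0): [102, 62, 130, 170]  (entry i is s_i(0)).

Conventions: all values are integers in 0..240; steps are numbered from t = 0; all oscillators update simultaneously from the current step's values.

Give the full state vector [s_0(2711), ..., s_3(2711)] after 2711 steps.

Answer: [79, 119, 107, 147]
Key observation: The state at step 1, [131, 91, 159, 119], reappears at step 9: the system is in a cycle of period 8 from step 1 on.  Therefore the state at step 2711 equals the state at step 1 + ((2711 - 1) mod 8) = 7, which is [79, 119, 107, 147].

Derivation:
t=0: [102, 62, 130, 170]
t=1: [131, 91, 159, 119]
t=2: [178, 138, 126, 166]
t=3: [119, 79, 147, 107]
t=4: [142, 102, 90, 130]
t=5: [91, 131, 119, 159]
t=6: [138, 178, 166, 126]
t=7: [79, 119, 107, 147]
t=8: [102, 142, 130, 90]
t=9: [131, 91, 159, 119]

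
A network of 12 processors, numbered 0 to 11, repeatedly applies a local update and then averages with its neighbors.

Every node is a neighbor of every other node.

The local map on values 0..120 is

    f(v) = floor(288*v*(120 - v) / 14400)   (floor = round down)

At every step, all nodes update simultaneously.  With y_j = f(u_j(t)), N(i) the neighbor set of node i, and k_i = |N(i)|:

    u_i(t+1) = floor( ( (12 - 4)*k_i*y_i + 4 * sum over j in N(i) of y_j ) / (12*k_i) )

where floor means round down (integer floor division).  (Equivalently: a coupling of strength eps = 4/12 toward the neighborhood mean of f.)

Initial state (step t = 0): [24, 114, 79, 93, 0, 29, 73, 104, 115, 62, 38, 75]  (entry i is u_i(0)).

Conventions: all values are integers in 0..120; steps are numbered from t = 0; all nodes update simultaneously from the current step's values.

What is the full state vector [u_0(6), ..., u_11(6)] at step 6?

Simulating step by step:
t=0: [24, 114, 79, 93, 0, 29, 73, 104, 115, 62, 38, 75]
t=1: [45, 24, 57, 48, 16, 49, 59, 37, 23, 61, 55, 58]
t=2: [65, 51, 67, 66, 43, 66, 67, 61, 50, 67, 67, 67]
t=3: [70, 70, 70, 70, 67, 70, 70, 70, 70, 70, 70, 70]
t=4: [70, 70, 70, 70, 70, 70, 70, 70, 70, 70, 70, 70]
t=5: [70, 70, 70, 70, 70, 70, 70, 70, 70, 70, 70, 70]
t=6: [70, 70, 70, 70, 70, 70, 70, 70, 70, 70, 70, 70]

Answer: [70, 70, 70, 70, 70, 70, 70, 70, 70, 70, 70, 70]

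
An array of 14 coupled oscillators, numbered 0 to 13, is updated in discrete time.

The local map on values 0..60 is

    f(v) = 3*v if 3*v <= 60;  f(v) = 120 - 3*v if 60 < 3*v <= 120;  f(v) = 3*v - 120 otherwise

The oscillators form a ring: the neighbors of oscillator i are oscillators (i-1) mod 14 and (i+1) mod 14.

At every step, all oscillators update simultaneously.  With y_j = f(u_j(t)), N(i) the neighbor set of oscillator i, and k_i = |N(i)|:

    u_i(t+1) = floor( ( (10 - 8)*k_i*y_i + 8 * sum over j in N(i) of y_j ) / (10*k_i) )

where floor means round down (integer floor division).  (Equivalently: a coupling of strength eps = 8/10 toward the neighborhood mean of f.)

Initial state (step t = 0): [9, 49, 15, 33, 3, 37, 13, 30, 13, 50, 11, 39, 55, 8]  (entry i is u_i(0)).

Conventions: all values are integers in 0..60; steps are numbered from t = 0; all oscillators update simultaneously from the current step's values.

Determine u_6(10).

Simulating step by step:
t=0: [9, 49, 15, 33, 3, 37, 13, 30, 13, 50, 11, 39, 55, 8]
t=1: [25, 34, 28, 25, 13, 21, 23, 37, 31, 34, 19, 31, 19, 33]
t=2: [24, 36, 32, 39, 48, 47, 36, 33, 16, 37, 29, 51, 30, 45]
t=3: [20, 31, 10, 19, 14, 18, 19, 28, 21, 34, 23, 31, 25, 34]
t=4: [30, 41, 39, 40, 52, 50, 47, 52, 33, 46, 28, 43, 27, 45]
t=5: [13, 13, 1, 15, 19, 28, 30, 24, 25, 26, 18, 31, 17, 30]
t=6: [35, 24, 34, 33, 43, 42, 39, 39, 45, 48, 38, 47, 33, 42]
t=7: [24, 22, 31, 15, 12, 6, 4, 7, 13, 13, 19, 15, 15, 15]
t=8: [49, 40, 45, 34, 32, 22, 18, 24, 31, 46, 45, 49, 45, 46]
t=9: [12, 16, 10, 19, 33, 42, 51, 42, 31, 20, 21, 17, 21, 20]
t=10: [50, 36, 48, 31, 29, 22, 11, 25, 31, 45, 55, 55, 55, 49]

Answer: u_6(10) = 11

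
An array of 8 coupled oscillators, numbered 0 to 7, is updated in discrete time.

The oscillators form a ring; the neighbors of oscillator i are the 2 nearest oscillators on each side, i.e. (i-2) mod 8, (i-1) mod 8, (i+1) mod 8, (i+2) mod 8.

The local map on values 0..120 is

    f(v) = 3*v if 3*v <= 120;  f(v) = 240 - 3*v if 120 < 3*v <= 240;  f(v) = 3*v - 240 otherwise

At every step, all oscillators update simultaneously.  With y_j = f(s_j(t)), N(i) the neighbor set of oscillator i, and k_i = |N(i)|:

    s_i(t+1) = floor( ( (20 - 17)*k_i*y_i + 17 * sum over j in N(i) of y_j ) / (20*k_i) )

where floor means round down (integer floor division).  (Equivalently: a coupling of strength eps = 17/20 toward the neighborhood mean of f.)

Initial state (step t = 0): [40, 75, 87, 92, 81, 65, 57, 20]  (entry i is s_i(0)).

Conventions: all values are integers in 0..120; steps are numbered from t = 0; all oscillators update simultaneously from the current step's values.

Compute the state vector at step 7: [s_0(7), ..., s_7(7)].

Simulating step by step:
t=0: [40, 75, 87, 92, 81, 65, 57, 20]
t=1: [53, 52, 40, 23, 36, 42, 58, 61]
t=2: [81, 82, 90, 100, 94, 80, 86, 81]
t=3: [12, 21, 28, 25, 29, 26, 12, 6]
t=4: [48, 54, 68, 77, 71, 57, 51, 47]
t=5: [78, 62, 50, 45, 46, 57, 74, 84]
t=6: [37, 53, 70, 82, 75, 60, 42, 33]
t=7: [85, 64, 49, 40, 46, 58, 77, 92]

Answer: [85, 64, 49, 40, 46, 58, 77, 92]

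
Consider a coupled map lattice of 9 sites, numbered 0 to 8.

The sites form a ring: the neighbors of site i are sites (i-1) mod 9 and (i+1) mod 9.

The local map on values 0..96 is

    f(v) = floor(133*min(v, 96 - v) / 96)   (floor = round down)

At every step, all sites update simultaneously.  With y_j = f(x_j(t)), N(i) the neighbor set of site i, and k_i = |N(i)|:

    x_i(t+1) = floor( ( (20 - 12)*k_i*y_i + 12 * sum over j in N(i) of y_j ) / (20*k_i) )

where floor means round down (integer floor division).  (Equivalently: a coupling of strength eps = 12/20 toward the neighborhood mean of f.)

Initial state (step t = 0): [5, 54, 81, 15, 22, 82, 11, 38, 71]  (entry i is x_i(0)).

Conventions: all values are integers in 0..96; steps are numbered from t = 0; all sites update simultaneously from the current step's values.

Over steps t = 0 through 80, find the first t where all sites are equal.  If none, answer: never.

Simulating step by step:
t=0: [5, 54, 81, 15, 22, 82, 11, 38, 71]  (not all equal)
t=1: [30, 31, 31, 23, 23, 21, 27, 35, 31]  (not all equal)
t=2: [41, 41, 38, 34, 30, 32, 37, 42, 43]  (not all equal)
t=3: [56, 54, 51, 46, 43, 45, 51, 56, 57]  (not all equal)
t=4: [55, 58, 61, 61, 61, 61, 59, 56, 54]  (not all equal)
t=5: [55, 52, 49, 48, 48, 48, 51, 54, 56]  (not all equal)
t=6: [56, 60, 63, 65, 66, 64, 62, 58, 56]  (not all equal)
t=7: [53, 49, 45, 42, 42, 44, 47, 51, 54]  (not all equal)
t=8: [60, 62, 61, 59, 58, 60, 62, 61, 59]  (not all equal)
t=9: [49, 47, 48, 50, 50, 49, 47, 48, 49]  (not all equal)
t=10: [65, 65, 64, 63, 63, 64, 65, 65, 65]  (not all equal)
t=11: [42, 42, 43, 44, 44, 43, 42, 42, 42]  (not all equal)
t=12: [58, 58, 59, 59, 59, 59, 58, 58, 58]  (not all equal)
t=13: [52, 51, 51, 51, 51, 51, 51, 52, 52]  (not all equal)
t=14: [60, 61, 62, 62, 62, 62, 61, 60, 60]  (not all equal)
t=15: [48, 48, 47, 47, 47, 47, 48, 48, 49]  (not all equal)
t=16: [65, 65, 65, 65, 65, 65, 65, 65, 65]  (all equal)

Answer: 16
Key observation: Synchronization is absorbing here: once all sites are equal they stay equal, and step 16 is the first all-equal step.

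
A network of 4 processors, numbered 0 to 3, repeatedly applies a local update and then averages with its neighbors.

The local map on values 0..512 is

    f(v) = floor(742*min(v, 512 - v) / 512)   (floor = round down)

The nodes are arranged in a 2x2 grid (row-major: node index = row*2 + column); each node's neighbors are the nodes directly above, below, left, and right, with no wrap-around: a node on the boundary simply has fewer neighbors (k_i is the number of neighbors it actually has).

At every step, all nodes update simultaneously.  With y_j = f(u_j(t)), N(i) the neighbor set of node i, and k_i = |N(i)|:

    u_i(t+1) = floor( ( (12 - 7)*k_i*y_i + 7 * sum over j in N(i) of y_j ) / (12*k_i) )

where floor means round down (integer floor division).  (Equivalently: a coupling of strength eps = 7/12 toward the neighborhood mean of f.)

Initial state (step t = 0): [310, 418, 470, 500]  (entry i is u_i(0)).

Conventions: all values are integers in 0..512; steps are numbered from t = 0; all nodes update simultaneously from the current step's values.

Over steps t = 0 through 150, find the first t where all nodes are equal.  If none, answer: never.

Simulating step by step:
t=0: [310, 418, 470, 500]  (not all equal)
t=1: [178, 146, 115, 64]  (not all equal)
t=2: [217, 189, 170, 148]  (not all equal)
t=3: [282, 267, 256, 240]  (not all equal)
t=4: [350, 346, 352, 356]  (not all equal)
t=5: [234, 234, 230, 231]  (not all equal)
t=6: [337, 337, 335, 335]  (not all equal)
t=7: [253, 253, 255, 255]  (not all equal)
t=8: [366, 366, 368, 368]  (not all equal)
t=9: [210, 210, 208, 208]  (not all equal)
t=10: [303, 303, 301, 301]  (not all equal)
t=11: [302, 302, 304, 304]  (not all equal)
t=12: [303, 303, 301, 301]  (not all equal)

Answer: never
Key observation: The state at step 10 reappears at step 12 — the system is in a cycle of period 2 from step 10 on.  No step 0..12 is synchronized, and the cycle repeats forever, so no step up to 150 (or ever) has all nodes equal.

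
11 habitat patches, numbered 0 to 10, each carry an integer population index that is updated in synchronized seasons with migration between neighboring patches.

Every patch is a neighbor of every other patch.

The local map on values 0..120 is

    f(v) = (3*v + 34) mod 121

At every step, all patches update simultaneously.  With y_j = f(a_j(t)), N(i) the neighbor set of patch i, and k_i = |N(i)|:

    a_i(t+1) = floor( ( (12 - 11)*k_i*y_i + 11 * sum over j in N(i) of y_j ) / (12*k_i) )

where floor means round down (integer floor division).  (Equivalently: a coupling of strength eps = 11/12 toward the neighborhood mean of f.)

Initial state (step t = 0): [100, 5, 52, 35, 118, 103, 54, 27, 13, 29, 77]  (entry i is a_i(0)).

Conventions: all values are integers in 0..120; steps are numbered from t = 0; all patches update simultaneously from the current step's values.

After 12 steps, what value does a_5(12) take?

Answer: a_5(12) = 86

Derivation:
t=0: [100, 5, 52, 35, 118, 103, 54, 27, 13, 29, 77]
t=1: [57, 58, 58, 58, 58, 57, 58, 57, 58, 58, 58]
t=2: [86, 86, 86, 86, 86, 86, 86, 86, 86, 86, 86]
t=3: [50, 50, 50, 50, 50, 50, 50, 50, 50, 50, 50]
t=4: [63, 63, 63, 63, 63, 63, 63, 63, 63, 63, 63]
t=5: [102, 102, 102, 102, 102, 102, 102, 102, 102, 102, 102]
t=6: [98, 98, 98, 98, 98, 98, 98, 98, 98, 98, 98]
t=7: [86, 86, 86, 86, 86, 86, 86, 86, 86, 86, 86]
t=8: [50, 50, 50, 50, 50, 50, 50, 50, 50, 50, 50]
t=9: [63, 63, 63, 63, 63, 63, 63, 63, 63, 63, 63]
t=10: [102, 102, 102, 102, 102, 102, 102, 102, 102, 102, 102]
t=11: [98, 98, 98, 98, 98, 98, 98, 98, 98, 98, 98]
t=12: [86, 86, 86, 86, 86, 86, 86, 86, 86, 86, 86]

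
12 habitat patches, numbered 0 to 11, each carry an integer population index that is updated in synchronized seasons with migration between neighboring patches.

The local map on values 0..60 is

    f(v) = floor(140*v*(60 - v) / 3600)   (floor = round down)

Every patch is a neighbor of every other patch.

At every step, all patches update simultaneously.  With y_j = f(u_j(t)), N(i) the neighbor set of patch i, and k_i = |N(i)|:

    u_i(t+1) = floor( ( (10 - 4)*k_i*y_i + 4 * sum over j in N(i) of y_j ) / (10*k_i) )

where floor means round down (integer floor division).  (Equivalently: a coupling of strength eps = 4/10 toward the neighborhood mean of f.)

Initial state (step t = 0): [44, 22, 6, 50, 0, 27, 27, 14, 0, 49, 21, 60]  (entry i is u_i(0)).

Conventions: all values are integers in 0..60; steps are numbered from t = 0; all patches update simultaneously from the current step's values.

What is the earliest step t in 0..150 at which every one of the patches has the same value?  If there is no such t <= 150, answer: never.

Answer: 4
Key observation: Synchronization is absorbing here: once all patches are equal they stay equal, and step 4 is the first all-equal step.

Derivation:
t=0: [44, 22, 6, 50, 0, 27, 27, 14, 0, 49, 21, 60]  (not all equal)
t=1: [23, 26, 15, 19, 8, 27, 27, 22, 8, 19, 25, 8]  (not all equal)
t=2: [30, 31, 26, 29, 21, 31, 31, 30, 21, 29, 31, 21]  (not all equal)
t=3: [34, 33, 33, 33, 32, 33, 33, 34, 32, 33, 33, 32]  (not all equal)
t=4: [34, 34, 34, 34, 34, 34, 34, 34, 34, 34, 34, 34]  (all equal)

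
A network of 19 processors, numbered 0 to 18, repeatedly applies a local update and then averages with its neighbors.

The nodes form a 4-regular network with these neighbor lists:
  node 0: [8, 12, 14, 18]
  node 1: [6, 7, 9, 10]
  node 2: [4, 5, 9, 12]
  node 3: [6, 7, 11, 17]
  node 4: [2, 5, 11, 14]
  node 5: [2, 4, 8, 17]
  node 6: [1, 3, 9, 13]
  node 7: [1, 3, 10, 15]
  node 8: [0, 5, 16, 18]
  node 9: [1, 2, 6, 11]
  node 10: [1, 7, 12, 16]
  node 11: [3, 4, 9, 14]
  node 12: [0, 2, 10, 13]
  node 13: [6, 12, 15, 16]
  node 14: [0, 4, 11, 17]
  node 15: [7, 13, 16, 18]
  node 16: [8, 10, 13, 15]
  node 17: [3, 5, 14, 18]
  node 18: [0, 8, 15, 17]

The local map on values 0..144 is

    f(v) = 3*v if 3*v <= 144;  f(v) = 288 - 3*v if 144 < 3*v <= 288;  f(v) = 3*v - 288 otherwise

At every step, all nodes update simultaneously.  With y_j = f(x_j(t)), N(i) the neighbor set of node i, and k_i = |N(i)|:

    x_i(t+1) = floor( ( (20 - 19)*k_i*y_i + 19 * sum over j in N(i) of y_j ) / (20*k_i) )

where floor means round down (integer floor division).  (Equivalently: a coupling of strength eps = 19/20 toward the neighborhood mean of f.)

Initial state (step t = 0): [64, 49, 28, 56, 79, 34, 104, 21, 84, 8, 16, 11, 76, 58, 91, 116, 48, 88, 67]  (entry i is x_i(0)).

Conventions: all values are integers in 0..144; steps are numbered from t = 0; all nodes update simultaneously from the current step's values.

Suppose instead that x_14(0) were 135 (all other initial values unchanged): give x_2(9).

Answer: x_2(9) = 90
Key observation: This trace re-runs the system from the modified initial state.

Derivation:
t=0: [64, 49, 28, 56, 79, 34, 104, 21, 84, 8, 16, 11, 76, 58, 135, 116, 48, 88, 67]
t=1: [76, 44, 60, 40, 82, 51, 95, 90, 103, 68, 99, 75, 84, 74, 54, 99, 68, 102, 55]
t=2: [75, 33, 75, 30, 104, 51, 95, 65, 96, 76, 64, 91, 59, 34, 49, 69, 29, 120, 31]
t=3: [85, 64, 81, 47, 85, 44, 83, 91, 89, 45, 97, 75, 82, 72, 48, 93, 70, 112, 55]
t=4: [80, 50, 83, 46, 92, 41, 107, 59, 87, 64, 55, 110, 38, 43, 49, 68, 28, 130, 32]
t=5: [92, 93, 83, 75, 82, 48, 120, 120, 84, 64, 112, 94, 86, 81, 55, 103, 90, 123, 66]
t=6: [66, 68, 76, 58, 76, 54, 54, 37, 64, 34, 33, 77, 35, 35, 39, 54, 36, 103, 40]
t=7: [108, 108, 96, 80, 88, 62, 102, 106, 110, 82, 101, 96, 89, 115, 60, 111, 106, 114, 85]
t=8: [50, 26, 44, 26, 51, 33, 44, 35, 49, 14, 28, 52, 26, 29, 32, 37, 39, 71, 43]
t=9: [112, 90, 90, 109, 115, 119, 74, 88, 121, 114, 93, 89, 108, 108, 118, 109, 106, 99, 116]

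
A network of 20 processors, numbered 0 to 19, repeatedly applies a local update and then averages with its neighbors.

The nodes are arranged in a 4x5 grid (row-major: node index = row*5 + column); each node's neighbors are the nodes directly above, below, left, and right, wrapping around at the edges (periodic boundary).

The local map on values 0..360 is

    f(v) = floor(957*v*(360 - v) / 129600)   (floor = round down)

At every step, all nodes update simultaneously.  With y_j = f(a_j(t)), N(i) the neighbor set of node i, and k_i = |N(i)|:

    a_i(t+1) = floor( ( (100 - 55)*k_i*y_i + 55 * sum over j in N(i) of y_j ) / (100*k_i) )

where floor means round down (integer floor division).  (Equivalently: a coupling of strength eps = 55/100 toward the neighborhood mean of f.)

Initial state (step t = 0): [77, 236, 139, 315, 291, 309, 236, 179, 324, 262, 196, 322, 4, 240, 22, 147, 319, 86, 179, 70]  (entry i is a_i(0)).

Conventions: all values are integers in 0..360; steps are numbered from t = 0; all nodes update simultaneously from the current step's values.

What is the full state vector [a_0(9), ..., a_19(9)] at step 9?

Answer: [224, 224, 224, 224, 224, 224, 224, 224, 224, 224, 224, 224, 224, 224, 224, 224, 224, 224, 224, 224]

Derivation:
t=0: [77, 236, 139, 315, 291, 309, 236, 179, 324, 262, 196, 322, 4, 240, 22, 147, 319, 86, 179, 70]
t=1: [169, 193, 202, 142, 149, 162, 188, 181, 141, 140, 174, 117, 102, 148, 132, 192, 140, 156, 195, 159]
t=2: [236, 236, 234, 230, 232, 235, 233, 230, 229, 228, 231, 217, 212, 225, 227, 236, 228, 228, 234, 233]
t=3: [216, 217, 218, 219, 219, 217, 219, 220, 221, 220, 220, 225, 227, 223, 221, 217, 221, 221, 219, 218]
t=4: [228, 228, 227, 227, 228, 228, 227, 226, 226, 227, 227, 224, 223, 225, 226, 228, 226, 226, 227, 227]
t=5: [222, 222, 222, 222, 222, 222, 222, 223, 222, 222, 222, 223, 224, 223, 222, 222, 222, 223, 222, 222]
t=6: [226, 226, 225, 226, 226, 226, 225, 225, 225, 226, 225, 225, 224, 225, 225, 226, 225, 225, 225, 226]
t=7: [223, 223, 223, 223, 223, 223, 223, 224, 223, 223, 223, 224, 224, 224, 223, 223, 223, 224, 223, 223]
t=8: [225, 225, 224, 225, 225, 225, 224, 224, 224, 225, 224, 224, 224, 224, 224, 225, 224, 224, 224, 225]
t=9: [224, 224, 224, 224, 224, 224, 224, 224, 224, 224, 224, 224, 224, 224, 224, 224, 224, 224, 224, 224]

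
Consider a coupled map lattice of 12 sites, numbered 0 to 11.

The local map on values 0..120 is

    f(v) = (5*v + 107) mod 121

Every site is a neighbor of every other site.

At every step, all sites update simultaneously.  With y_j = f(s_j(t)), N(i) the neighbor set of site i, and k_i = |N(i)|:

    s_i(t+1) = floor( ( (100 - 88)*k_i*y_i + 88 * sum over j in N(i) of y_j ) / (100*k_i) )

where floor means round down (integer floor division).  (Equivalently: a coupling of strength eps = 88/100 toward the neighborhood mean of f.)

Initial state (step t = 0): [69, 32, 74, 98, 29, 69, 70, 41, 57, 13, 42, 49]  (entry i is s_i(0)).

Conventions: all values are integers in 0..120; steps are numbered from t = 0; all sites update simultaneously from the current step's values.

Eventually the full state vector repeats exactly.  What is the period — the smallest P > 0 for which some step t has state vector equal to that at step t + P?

Answer: 5
Key observation: The state at step 3, [20, 20, 20, 20, 20, 20, 20, 20, 20, 20, 20, 20], reappears at step 8 — and no state repeats earlier — so the cycle the system enters has period 5.

Derivation:
t=0: [69, 32, 74, 98, 29, 69, 70, 41, 57, 13, 42, 49]
t=1: [73, 70, 74, 74, 69, 73, 73, 72, 70, 71, 72, 73]
t=2: [104, 103, 104, 104, 103, 104, 104, 104, 103, 103, 104, 104]
t=3: [20, 20, 20, 20, 20, 20, 20, 20, 20, 20, 20, 20]
t=4: [86, 86, 86, 86, 86, 86, 86, 86, 86, 86, 86, 86]
t=5: [53, 53, 53, 53, 53, 53, 53, 53, 53, 53, 53, 53]
t=6: [9, 9, 9, 9, 9, 9, 9, 9, 9, 9, 9, 9]
t=7: [31, 31, 31, 31, 31, 31, 31, 31, 31, 31, 31, 31]
t=8: [20, 20, 20, 20, 20, 20, 20, 20, 20, 20, 20, 20]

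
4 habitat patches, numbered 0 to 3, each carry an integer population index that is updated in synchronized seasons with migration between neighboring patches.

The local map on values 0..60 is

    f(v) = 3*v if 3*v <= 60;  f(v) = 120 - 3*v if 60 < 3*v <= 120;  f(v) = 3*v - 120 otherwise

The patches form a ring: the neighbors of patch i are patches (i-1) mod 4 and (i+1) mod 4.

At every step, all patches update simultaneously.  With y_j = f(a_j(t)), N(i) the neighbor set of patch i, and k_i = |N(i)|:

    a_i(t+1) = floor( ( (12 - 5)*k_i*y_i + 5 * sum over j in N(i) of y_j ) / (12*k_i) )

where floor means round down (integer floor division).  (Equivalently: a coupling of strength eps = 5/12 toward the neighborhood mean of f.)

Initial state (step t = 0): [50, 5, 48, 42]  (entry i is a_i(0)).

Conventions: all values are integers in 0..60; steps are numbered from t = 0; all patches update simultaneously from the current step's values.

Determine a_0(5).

Simulating step by step:
t=0: [50, 5, 48, 42]
t=1: [21, 20, 18, 14]
t=2: [54, 58, 52, 47]
t=3: [40, 47, 36, 28]
t=4: [11, 14, 18, 23]
t=5: [38, 42, 50, 47]

Answer: a_0(5) = 38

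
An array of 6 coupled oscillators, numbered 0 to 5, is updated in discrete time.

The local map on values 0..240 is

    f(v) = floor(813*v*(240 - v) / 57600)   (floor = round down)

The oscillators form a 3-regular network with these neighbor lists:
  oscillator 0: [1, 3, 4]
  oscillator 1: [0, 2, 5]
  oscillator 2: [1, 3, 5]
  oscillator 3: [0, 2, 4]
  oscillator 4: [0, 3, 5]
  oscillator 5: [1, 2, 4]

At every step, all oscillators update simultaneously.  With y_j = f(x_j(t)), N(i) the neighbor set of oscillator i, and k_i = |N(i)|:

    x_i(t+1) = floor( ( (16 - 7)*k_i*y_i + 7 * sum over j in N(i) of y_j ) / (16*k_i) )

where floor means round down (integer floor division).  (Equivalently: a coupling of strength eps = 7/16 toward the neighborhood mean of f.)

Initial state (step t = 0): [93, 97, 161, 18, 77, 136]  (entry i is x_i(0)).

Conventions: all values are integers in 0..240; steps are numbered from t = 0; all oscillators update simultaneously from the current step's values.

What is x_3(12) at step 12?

Simulating step by step:
t=0: [93, 97, 161, 18, 77, 136]
t=1: [170, 192, 166, 111, 164, 192]
t=2: [167, 141, 164, 188, 171, 142]
t=3: [169, 190, 175, 151, 167, 188]
t=4: [167, 143, 157, 179, 168, 145]
t=5: [172, 189, 182, 163, 171, 189]
t=6: [162, 141, 148, 169, 163, 142]
t=7: [179, 193, 189, 174, 178, 192]
t=8: [151, 133, 137, 156, 152, 134]
t=9: [189, 198, 197, 187, 189, 198]
t=10: [133, 120, 121, 135, 133, 120]
t=11: [200, 202, 202, 200, 200, 202]
t=12: [111, 108, 108, 111, 111, 108]

Answer: x_3(12) = 111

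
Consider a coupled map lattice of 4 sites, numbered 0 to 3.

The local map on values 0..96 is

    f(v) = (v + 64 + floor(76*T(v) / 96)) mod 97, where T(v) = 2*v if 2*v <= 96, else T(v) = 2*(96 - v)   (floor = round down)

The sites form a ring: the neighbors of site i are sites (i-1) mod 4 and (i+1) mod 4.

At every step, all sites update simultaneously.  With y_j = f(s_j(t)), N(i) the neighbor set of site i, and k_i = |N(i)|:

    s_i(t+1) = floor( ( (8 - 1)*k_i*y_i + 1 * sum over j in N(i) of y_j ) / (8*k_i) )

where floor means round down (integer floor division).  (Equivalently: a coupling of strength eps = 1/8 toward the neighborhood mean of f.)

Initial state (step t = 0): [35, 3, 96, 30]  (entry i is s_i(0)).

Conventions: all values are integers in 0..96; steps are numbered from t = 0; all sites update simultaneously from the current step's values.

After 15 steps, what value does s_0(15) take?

Simulating step by step:
t=0: [35, 3, 96, 30]
t=1: [57, 69, 62, 46]
t=2: [84, 78, 81, 84]
t=3: [70, 72, 71, 70]
t=4: [77, 77, 77, 77]
t=5: [74, 74, 74, 74]
t=6: [75, 75, 75, 75]
t=7: [75, 75, 75, 75]
t=8: [75, 75, 75, 75]
t=9: [75, 75, 75, 75]
t=10: [75, 75, 75, 75]
t=11: [75, 75, 75, 75]
t=12: [75, 75, 75, 75]
t=13: [75, 75, 75, 75]
t=14: [75, 75, 75, 75]
t=15: [75, 75, 75, 75]

Answer: s_0(15) = 75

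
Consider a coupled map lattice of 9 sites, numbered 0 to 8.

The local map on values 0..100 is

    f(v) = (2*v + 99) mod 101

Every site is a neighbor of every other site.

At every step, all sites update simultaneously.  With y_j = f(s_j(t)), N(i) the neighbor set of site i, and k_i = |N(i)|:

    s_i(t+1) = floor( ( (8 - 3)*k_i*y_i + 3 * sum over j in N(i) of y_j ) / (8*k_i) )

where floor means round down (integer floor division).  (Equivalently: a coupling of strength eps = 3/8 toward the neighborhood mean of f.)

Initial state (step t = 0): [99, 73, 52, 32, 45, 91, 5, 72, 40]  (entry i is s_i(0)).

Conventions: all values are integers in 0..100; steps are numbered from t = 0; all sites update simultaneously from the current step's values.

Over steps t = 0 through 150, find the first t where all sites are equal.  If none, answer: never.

Answer: never
Key observation: The state at step 21 reappears at step 25 — the system is in a cycle of period 4 from step 21 on.  No step 0..25 is synchronized, and the cycle repeats forever, so no step up to 150 (or ever) has all sites equal.

Derivation:
t=0: [99, 73, 52, 32, 45, 91, 5, 72, 40]  (not all equal)
t=1: [78, 48, 23, 59, 74, 68, 27, 46, 68]  (not all equal)
t=2: [52, 75, 46, 30, 47, 40, 51, 73, 40]  (not all equal)
t=3: [28, 54, 79, 61, 80, 72, 85, 52, 72]  (not all equal)
t=4: [47, 18, 47, 26, 48, 39, 54, 16, 39]  (not all equal)
t=5: [78, 45, 78, 54, 80, 69, 28, 43, 69]  (not all equal)
t=6: [52, 72, 52, 24, 54, 41, 52, 70, 41]  (not all equal)
t=7: [14, 37, 14, 40, 16, 59, 14, 35, 59]  (not all equal)
t=8: [31, 58, 31, 61, 34, 25, 31, 56, 25]  (not all equal)
t=9: [52, 25, 52, 28, 56, 45, 52, 23, 45]  (not all equal)
t=10: [16, 43, 16, 46, 20, 66, 16, 41, 66]  (not all equal)
t=11: [37, 69, 37, 72, 42, 37, 37, 66, 37]  (not all equal)
t=12: [67, 45, 67, 49, 73, 67, 67, 42, 67]  (not all equal)
t=13: [39, 72, 39, 77, 46, 39, 39, 69, 39]  (not all equal)
t=14: [71, 51, 71, 57, 80, 71, 71, 48, 71]  (not all equal)
t=15: [43, 79, 43, 27, 54, 43, 43, 75, 43]  (not all equal)
t=16: [75, 58, 75, 57, 30, 75, 75, 54, 75]  (not all equal)
t=17: [42, 22, 42, 21, 48, 42, 42, 17, 42]  (not all equal)
t=18: [76, 53, 76, 52, 83, 76, 76, 47, 76]  (not all equal)
t=19: [47, 20, 47, 19, 55, 47, 47, 72, 47]  (not all equal)
t=20: [80, 49, 80, 48, 31, 80, 80, 50, 80]  (not all equal)
t=21: [62, 85, 62, 84, 64, 62, 62, 86, 62]  (not all equal)
t=22: [27, 54, 27, 53, 29, 27, 27, 55, 27]  (not all equal)
t=23: [45, 18, 45, 17, 47, 45, 45, 19, 45]  (not all equal)
t=24: [80, 49, 80, 48, 82, 80, 80, 50, 80]  (not all equal)
t=25: [62, 85, 62, 84, 64, 62, 62, 86, 62]  (not all equal)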